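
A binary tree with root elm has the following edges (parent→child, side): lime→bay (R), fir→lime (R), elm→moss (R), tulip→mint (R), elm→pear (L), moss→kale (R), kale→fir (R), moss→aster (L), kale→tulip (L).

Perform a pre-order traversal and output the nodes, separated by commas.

elm, pear, moss, aster, kale, tulip, mint, fir, lime, bay

Pre-order visits the node, then its left subtree, then its right subtree.
Visit elm.
At elm: go left to pear.
  pear is a leaf — visit pear.
At elm: go right to moss.
  Visit moss.
  At moss: go left to aster.
    aster is a leaf — visit aster.
  At moss: go right to kale.
    Visit kale.
    At kale: go left to tulip.
      Visit tulip.
      At tulip: no left child.
      At tulip: go right to mint.
        mint is a leaf — visit mint.
    At kale: go right to fir.
      Visit fir.
      At fir: no left child.
      At fir: go right to lime.
        Visit lime.
        At lime: no left child.
        At lime: go right to bay.
          bay is a leaf — visit bay.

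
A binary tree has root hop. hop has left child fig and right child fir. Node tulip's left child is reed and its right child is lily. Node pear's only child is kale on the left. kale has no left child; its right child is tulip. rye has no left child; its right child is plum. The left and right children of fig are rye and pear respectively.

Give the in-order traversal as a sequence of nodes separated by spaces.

In-order visits the left subtree, then the node, then the right subtree.
At hop: go left to fig.
  At fig: go left to rye.
    At rye: no left child.
    Visit rye.
    At rye: go right to plum.
      plum is a leaf — visit plum.
  Visit fig.
  At fig: go right to pear.
    At pear: go left to kale.
      At kale: no left child.
      Visit kale.
      At kale: go right to tulip.
        At tulip: go left to reed.
          reed is a leaf — visit reed.
        Visit tulip.
        At tulip: go right to lily.
          lily is a leaf — visit lily.
    Visit pear.
    At pear: no right child.
Visit hop.
At hop: go right to fir.
  fir is a leaf — visit fir.

rye plum fig kale reed tulip lily pear hop fir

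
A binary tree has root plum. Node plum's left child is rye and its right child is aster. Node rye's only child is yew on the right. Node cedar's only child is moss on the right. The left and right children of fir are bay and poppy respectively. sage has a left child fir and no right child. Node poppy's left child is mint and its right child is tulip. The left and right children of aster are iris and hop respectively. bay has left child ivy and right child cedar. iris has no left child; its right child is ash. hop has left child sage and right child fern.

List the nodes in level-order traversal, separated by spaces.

plum rye aster yew iris hop ash sage fern fir bay poppy ivy cedar mint tulip moss

Level-order visits nodes level by level from the root, left to right within each level.
Level 0: plum
Level 1: rye, aster
Level 2: yew, iris, hop
Level 3: ash, sage, fern
Level 4: fir
Level 5: bay, poppy
Level 6: ivy, cedar, mint, tulip
Level 7: moss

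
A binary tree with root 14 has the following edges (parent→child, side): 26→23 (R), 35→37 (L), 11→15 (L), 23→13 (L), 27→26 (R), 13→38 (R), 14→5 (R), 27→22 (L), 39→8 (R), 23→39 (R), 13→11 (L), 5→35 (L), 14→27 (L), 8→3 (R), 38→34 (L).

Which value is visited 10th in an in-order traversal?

In-order visits the left subtree, then the node, then the right subtree.
At 14: go left to 27.
  At 27: go left to 22.
    22 is a leaf — visit 22.
  Visit 27.
  At 27: go right to 26.
    At 26: no left child.
    Visit 26.
    At 26: go right to 23.
      At 23: go left to 13.
        At 13: go left to 11.
          At 11: go left to 15.
            15 is a leaf — visit 15.
          Visit 11.
          At 11: no right child.
        Visit 13.
        At 13: go right to 38.
          At 38: go left to 34.
            34 is a leaf — visit 34.
          Visit 38.
          At 38: no right child.
      Visit 23.
      At 23: go right to 39.
        At 39: no left child.
        Visit 39.
        At 39: go right to 8.
          At 8: no left child.
          Visit 8.
          At 8: go right to 3.
            3 is a leaf — visit 3.
Visit 14.
At 14: go right to 5.
  At 5: go left to 35.
    At 35: go left to 37.
      37 is a leaf — visit 37.
    Visit 35.
    At 35: no right child.
  Visit 5.
  At 5: no right child.
Full in-order sequence: 22, 27, 26, 15, 11, 13, 34, 38, 23, 39, 8, 3, 14, 37, 35, 5.

39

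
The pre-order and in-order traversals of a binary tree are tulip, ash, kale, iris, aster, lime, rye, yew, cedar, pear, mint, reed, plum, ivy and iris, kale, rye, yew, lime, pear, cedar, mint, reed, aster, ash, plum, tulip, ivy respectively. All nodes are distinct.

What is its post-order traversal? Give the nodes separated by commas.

The first element of pre-order is the root; it splits in-order into left and right subtrees.
Root tulip: left subtree has 12 nodes {iris, kale, rye, yew, lime, pear, cedar, mint, reed, aster, ash, plum}, right has 1 {ivy}.
  Root ash: left subtree has 10 nodes {iris, kale, rye, yew, lime, pear, cedar, mint, reed, aster}, right has 1 {plum}.
    Root kale: left subtree has 1 node {iris}, right has 8 {rye, yew, lime, pear, cedar, mint, reed, aster}.
      Root aster: left subtree has 7 nodes {rye, yew, lime, pear, cedar, mint, reed}, right has 0 { }.
        Root lime: left subtree has 2 nodes {rye, yew}, right has 4 {pear, cedar, mint, reed}.
          Root rye: left subtree has 0 nodes { }, right has 1 {yew}.
          Root cedar: left subtree has 1 node {pear}, right has 2 {mint, reed}.
            Root mint: left subtree has 0 nodes { }, right has 1 {reed}.

iris, yew, rye, pear, reed, mint, cedar, lime, aster, kale, plum, ash, ivy, tulip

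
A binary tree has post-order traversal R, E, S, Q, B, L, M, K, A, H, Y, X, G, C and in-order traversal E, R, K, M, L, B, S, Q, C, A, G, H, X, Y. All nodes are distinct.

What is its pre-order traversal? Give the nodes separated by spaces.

C K E R M L B Q S G A X H Y

The last element of post-order is the root; it splits in-order into left and right subtrees.
Root C: left subtree has 8 nodes {E, R, K, M, L, B, S, Q}, right has 5 {A, G, H, X, Y}.
  Root K: left subtree has 2 nodes {E, R}, right has 5 {M, L, B, S, Q}.
    Root E: left subtree has 0 nodes { }, right has 1 {R}.
    Root M: left subtree has 0 nodes { }, right has 4 {L, B, S, Q}.
      Root L: left subtree has 0 nodes { }, right has 3 {B, S, Q}.
        Root B: left subtree has 0 nodes { }, right has 2 {S, Q}.
          Root Q: left subtree has 1 node {S}, right has 0 { }.
  Root G: left subtree has 1 node {A}, right has 3 {H, X, Y}.
    Root X: left subtree has 1 node {H}, right has 1 {Y}.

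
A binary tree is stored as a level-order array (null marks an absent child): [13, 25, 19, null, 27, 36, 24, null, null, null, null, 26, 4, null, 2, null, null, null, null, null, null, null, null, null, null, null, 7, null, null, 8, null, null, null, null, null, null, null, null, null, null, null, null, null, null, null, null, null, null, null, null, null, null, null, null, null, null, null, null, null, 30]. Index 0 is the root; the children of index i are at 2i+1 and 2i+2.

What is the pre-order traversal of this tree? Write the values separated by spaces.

13 25 27 19 36 26 4 7 24 2 8 30

Pre-order visits the node, then its left subtree, then its right subtree.
Visit 13.
At 13: go left to 25.
  Visit 25.
  At 25: no left child.
  At 25: go right to 27.
    27 is a leaf — visit 27.
At 13: go right to 19.
  Visit 19.
  At 19: go left to 36.
    Visit 36.
    At 36: go left to 26.
      26 is a leaf — visit 26.
    At 36: go right to 4.
      Visit 4.
      At 4: no left child.
      At 4: go right to 7.
        7 is a leaf — visit 7.
  At 19: go right to 24.
    Visit 24.
    At 24: no left child.
    At 24: go right to 2.
      Visit 2.
      At 2: go left to 8.
        Visit 8.
        At 8: go left to 30.
          30 is a leaf — visit 30.
        At 8: no right child.
      At 2: no right child.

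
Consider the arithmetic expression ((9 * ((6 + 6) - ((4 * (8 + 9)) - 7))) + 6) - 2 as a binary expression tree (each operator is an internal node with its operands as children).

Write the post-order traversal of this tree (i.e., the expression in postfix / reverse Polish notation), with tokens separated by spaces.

Post-order on an expression tree gives postfix notation: for each operator, emit left operand, right operand, then the operator.

9 6 6 + 4 8 9 + * 7 - - * 6 + 2 -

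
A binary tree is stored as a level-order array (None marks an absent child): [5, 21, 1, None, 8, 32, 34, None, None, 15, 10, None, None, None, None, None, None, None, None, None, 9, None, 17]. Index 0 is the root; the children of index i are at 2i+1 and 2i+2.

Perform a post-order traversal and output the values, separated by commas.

Post-order visits the left subtree, then the right subtree, then the node.
At 5: go left to 21.
  At 21: no left child.
  At 21: go right to 8.
    At 8: go left to 15.
      At 15: no left child.
      At 15: go right to 9.
        9 is a leaf — visit 9.
      Visit 15.
    At 8: go right to 10.
      At 10: no left child.
      At 10: go right to 17.
        17 is a leaf — visit 17.
      Visit 10.
    Visit 8.
  Visit 21.
At 5: go right to 1.
  At 1: go left to 32.
    32 is a leaf — visit 32.
  At 1: go right to 34.
    34 is a leaf — visit 34.
  Visit 1.
Visit 5.

9, 15, 17, 10, 8, 21, 32, 34, 1, 5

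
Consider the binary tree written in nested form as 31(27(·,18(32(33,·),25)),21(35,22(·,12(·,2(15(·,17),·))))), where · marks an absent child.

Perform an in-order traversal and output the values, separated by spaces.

In-order visits the left subtree, then the node, then the right subtree.
At 31: go left to 27.
  At 27: no left child.
  Visit 27.
  At 27: go right to 18.
    At 18: go left to 32.
      At 32: go left to 33.
        33 is a leaf — visit 33.
      Visit 32.
      At 32: no right child.
    Visit 18.
    At 18: go right to 25.
      25 is a leaf — visit 25.
Visit 31.
At 31: go right to 21.
  At 21: go left to 35.
    35 is a leaf — visit 35.
  Visit 21.
  At 21: go right to 22.
    At 22: no left child.
    Visit 22.
    At 22: go right to 12.
      At 12: no left child.
      Visit 12.
      At 12: go right to 2.
        At 2: go left to 15.
          At 15: no left child.
          Visit 15.
          At 15: go right to 17.
            17 is a leaf — visit 17.
        Visit 2.
        At 2: no right child.

27 33 32 18 25 31 35 21 22 12 15 17 2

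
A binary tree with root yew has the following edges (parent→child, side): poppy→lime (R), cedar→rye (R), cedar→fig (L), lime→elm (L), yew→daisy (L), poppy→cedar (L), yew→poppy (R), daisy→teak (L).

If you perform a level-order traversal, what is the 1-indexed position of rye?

8

Level-order visits nodes level by level from the root, left to right within each level.
Level 0: yew
Level 1: daisy, poppy
Level 2: teak, cedar, lime
Level 3: fig, rye, elm
Full level-order sequence: yew, daisy, poppy, teak, cedar, lime, fig, rye, elm.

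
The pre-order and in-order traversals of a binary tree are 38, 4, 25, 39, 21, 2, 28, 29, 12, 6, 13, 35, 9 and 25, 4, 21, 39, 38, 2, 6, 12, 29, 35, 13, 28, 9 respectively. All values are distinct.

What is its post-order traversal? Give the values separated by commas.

The first element of pre-order is the root; it splits in-order into left and right subtrees.
Root 38: left subtree has 4 nodes {25, 4, 21, 39}, right has 8 {2, 6, 12, 29, 35, 13, 28, 9}.
  Root 4: left subtree has 1 node {25}, right has 2 {21, 39}.
    Root 39: left subtree has 1 node {21}, right has 0 { }.
  Root 2: left subtree has 0 nodes { }, right has 7 {6, 12, 29, 35, 13, 28, 9}.
    Root 28: left subtree has 5 nodes {6, 12, 29, 35, 13}, right has 1 {9}.
      Root 29: left subtree has 2 nodes {6, 12}, right has 2 {35, 13}.
        Root 12: left subtree has 1 node {6}, right has 0 { }.
        Root 13: left subtree has 1 node {35}, right has 0 { }.

25, 21, 39, 4, 6, 12, 35, 13, 29, 9, 28, 2, 38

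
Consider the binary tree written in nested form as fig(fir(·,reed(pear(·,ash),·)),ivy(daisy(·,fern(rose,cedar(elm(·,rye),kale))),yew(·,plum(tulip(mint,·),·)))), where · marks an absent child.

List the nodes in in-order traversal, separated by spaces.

fir pear ash reed fig daisy rose fern elm rye cedar kale ivy yew mint tulip plum

In-order visits the left subtree, then the node, then the right subtree.
At fig: go left to fir.
  At fir: no left child.
  Visit fir.
  At fir: go right to reed.
    At reed: go left to pear.
      At pear: no left child.
      Visit pear.
      At pear: go right to ash.
        ash is a leaf — visit ash.
    Visit reed.
    At reed: no right child.
Visit fig.
At fig: go right to ivy.
  At ivy: go left to daisy.
    At daisy: no left child.
    Visit daisy.
    At daisy: go right to fern.
      At fern: go left to rose.
        rose is a leaf — visit rose.
      Visit fern.
      At fern: go right to cedar.
        At cedar: go left to elm.
          At elm: no left child.
          Visit elm.
          At elm: go right to rye.
            rye is a leaf — visit rye.
        Visit cedar.
        At cedar: go right to kale.
          kale is a leaf — visit kale.
  Visit ivy.
  At ivy: go right to yew.
    At yew: no left child.
    Visit yew.
    At yew: go right to plum.
      At plum: go left to tulip.
        At tulip: go left to mint.
          mint is a leaf — visit mint.
        Visit tulip.
        At tulip: no right child.
      Visit plum.
      At plum: no right child.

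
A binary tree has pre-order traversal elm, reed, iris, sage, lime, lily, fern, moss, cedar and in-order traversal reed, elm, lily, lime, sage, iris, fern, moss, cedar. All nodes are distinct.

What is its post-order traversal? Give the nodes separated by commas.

The first element of pre-order is the root; it splits in-order into left and right subtrees.
Root elm: left subtree has 1 node {reed}, right has 7 {lily, lime, sage, iris, fern, moss, cedar}.
  Root iris: left subtree has 3 nodes {lily, lime, sage}, right has 3 {fern, moss, cedar}.
    Root sage: left subtree has 2 nodes {lily, lime}, right has 0 { }.
      Root lime: left subtree has 1 node {lily}, right has 0 { }.
    Root fern: left subtree has 0 nodes { }, right has 2 {moss, cedar}.
      Root moss: left subtree has 0 nodes { }, right has 1 {cedar}.

reed, lily, lime, sage, cedar, moss, fern, iris, elm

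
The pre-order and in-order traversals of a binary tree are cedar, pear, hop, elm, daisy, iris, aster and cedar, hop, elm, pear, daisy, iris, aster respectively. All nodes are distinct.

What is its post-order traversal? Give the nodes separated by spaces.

elm hop aster iris daisy pear cedar

The first element of pre-order is the root; it splits in-order into left and right subtrees.
Root cedar: left subtree has 0 nodes { }, right has 6 {hop, elm, pear, daisy, iris, aster}.
  Root pear: left subtree has 2 nodes {hop, elm}, right has 3 {daisy, iris, aster}.
    Root hop: left subtree has 0 nodes { }, right has 1 {elm}.
    Root daisy: left subtree has 0 nodes { }, right has 2 {iris, aster}.
      Root iris: left subtree has 0 nodes { }, right has 1 {aster}.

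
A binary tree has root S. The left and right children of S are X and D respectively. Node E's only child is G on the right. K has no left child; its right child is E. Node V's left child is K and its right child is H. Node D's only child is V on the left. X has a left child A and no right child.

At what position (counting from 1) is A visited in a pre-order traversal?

Pre-order visits the node, then its left subtree, then its right subtree.
Visit S.
At S: go left to X.
  Visit X.
  At X: go left to A.
    A is a leaf — visit A.
  At X: no right child.
At S: go right to D.
  Visit D.
  At D: go left to V.
    Visit V.
    At V: go left to K.
      Visit K.
      At K: no left child.
      At K: go right to E.
        Visit E.
        At E: no left child.
        At E: go right to G.
          G is a leaf — visit G.
    At V: go right to H.
      H is a leaf — visit H.
  At D: no right child.
Full pre-order sequence: S, X, A, D, V, K, E, G, H.

3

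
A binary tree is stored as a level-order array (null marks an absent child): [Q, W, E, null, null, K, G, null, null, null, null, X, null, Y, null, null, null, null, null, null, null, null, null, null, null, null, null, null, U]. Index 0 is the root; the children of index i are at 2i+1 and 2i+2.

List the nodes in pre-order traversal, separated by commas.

Q, W, E, K, X, G, Y, U

Pre-order visits the node, then its left subtree, then its right subtree.
Visit Q.
At Q: go left to W.
  W is a leaf — visit W.
At Q: go right to E.
  Visit E.
  At E: go left to K.
    Visit K.
    At K: go left to X.
      X is a leaf — visit X.
    At K: no right child.
  At E: go right to G.
    Visit G.
    At G: go left to Y.
      Visit Y.
      At Y: no left child.
      At Y: go right to U.
        U is a leaf — visit U.
    At G: no right child.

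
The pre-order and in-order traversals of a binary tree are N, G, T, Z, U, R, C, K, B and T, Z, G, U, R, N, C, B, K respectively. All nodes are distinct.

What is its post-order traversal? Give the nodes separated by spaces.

Z T R U G B K C N

The first element of pre-order is the root; it splits in-order into left and right subtrees.
Root N: left subtree has 5 nodes {T, Z, G, U, R}, right has 3 {C, B, K}.
  Root G: left subtree has 2 nodes {T, Z}, right has 2 {U, R}.
    Root T: left subtree has 0 nodes { }, right has 1 {Z}.
    Root U: left subtree has 0 nodes { }, right has 1 {R}.
  Root C: left subtree has 0 nodes { }, right has 2 {B, K}.
    Root K: left subtree has 1 node {B}, right has 0 { }.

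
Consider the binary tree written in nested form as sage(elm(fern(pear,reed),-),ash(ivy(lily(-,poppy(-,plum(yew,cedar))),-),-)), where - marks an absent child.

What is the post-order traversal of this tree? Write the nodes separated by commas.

Post-order visits the left subtree, then the right subtree, then the node.
At sage: go left to elm.
  At elm: go left to fern.
    At fern: go left to pear.
      pear is a leaf — visit pear.
    At fern: go right to reed.
      reed is a leaf — visit reed.
    Visit fern.
  At elm: no right child.
  Visit elm.
At sage: go right to ash.
  At ash: go left to ivy.
    At ivy: go left to lily.
      At lily: no left child.
      At lily: go right to poppy.
        At poppy: no left child.
        At poppy: go right to plum.
          At plum: go left to yew.
            yew is a leaf — visit yew.
          At plum: go right to cedar.
            cedar is a leaf — visit cedar.
          Visit plum.
        Visit poppy.
      Visit lily.
    At ivy: no right child.
    Visit ivy.
  At ash: no right child.
  Visit ash.
Visit sage.

pear, reed, fern, elm, yew, cedar, plum, poppy, lily, ivy, ash, sage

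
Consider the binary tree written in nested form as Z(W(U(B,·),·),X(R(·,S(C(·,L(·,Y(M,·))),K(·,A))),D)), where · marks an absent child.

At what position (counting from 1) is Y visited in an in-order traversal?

9

In-order visits the left subtree, then the node, then the right subtree.
At Z: go left to W.
  At W: go left to U.
    At U: go left to B.
      B is a leaf — visit B.
    Visit U.
    At U: no right child.
  Visit W.
  At W: no right child.
Visit Z.
At Z: go right to X.
  At X: go left to R.
    At R: no left child.
    Visit R.
    At R: go right to S.
      At S: go left to C.
        At C: no left child.
        Visit C.
        At C: go right to L.
          At L: no left child.
          Visit L.
          At L: go right to Y.
            At Y: go left to M.
              M is a leaf — visit M.
            Visit Y.
            At Y: no right child.
      Visit S.
      At S: go right to K.
        At K: no left child.
        Visit K.
        At K: go right to A.
          A is a leaf — visit A.
  Visit X.
  At X: go right to D.
    D is a leaf — visit D.
Full in-order sequence: B, U, W, Z, R, C, L, M, Y, S, K, A, X, D.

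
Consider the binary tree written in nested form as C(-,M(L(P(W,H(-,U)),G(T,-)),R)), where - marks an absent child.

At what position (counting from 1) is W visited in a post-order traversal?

Post-order visits the left subtree, then the right subtree, then the node.
At C: no left child.
At C: go right to M.
  At M: go left to L.
    At L: go left to P.
      At P: go left to W.
        W is a leaf — visit W.
      At P: go right to H.
        At H: no left child.
        At H: go right to U.
          U is a leaf — visit U.
        Visit H.
      Visit P.
    At L: go right to G.
      At G: go left to T.
        T is a leaf — visit T.
      At G: no right child.
      Visit G.
    Visit L.
  At M: go right to R.
    R is a leaf — visit R.
  Visit M.
Visit C.
Full post-order sequence: W, U, H, P, T, G, L, R, M, C.

1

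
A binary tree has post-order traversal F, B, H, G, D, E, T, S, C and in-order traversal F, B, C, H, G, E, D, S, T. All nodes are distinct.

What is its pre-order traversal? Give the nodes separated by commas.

The last element of post-order is the root; it splits in-order into left and right subtrees.
Root C: left subtree has 2 nodes {F, B}, right has 6 {H, G, E, D, S, T}.
  Root B: left subtree has 1 node {F}, right has 0 { }.
  Root S: left subtree has 4 nodes {H, G, E, D}, right has 1 {T}.
    Root E: left subtree has 2 nodes {H, G}, right has 1 {D}.
      Root G: left subtree has 1 node {H}, right has 0 { }.

C, B, F, S, E, G, H, D, T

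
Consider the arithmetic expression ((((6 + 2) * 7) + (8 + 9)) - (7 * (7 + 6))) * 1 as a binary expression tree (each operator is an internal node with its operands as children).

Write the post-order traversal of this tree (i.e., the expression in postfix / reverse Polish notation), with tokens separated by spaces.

Post-order on an expression tree gives postfix notation: for each operator, emit left operand, right operand, then the operator.

6 2 + 7 * 8 9 + + 7 7 6 + * - 1 *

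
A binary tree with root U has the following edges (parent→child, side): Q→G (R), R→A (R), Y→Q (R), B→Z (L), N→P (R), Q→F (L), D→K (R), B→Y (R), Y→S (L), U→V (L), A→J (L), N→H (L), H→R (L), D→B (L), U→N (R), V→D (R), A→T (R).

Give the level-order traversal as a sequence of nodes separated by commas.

U, V, N, D, H, P, B, K, R, Z, Y, A, S, Q, J, T, F, G

Level-order visits nodes level by level from the root, left to right within each level.
Level 0: U
Level 1: V, N
Level 2: D, H, P
Level 3: B, K, R
Level 4: Z, Y, A
Level 5: S, Q, J, T
Level 6: F, G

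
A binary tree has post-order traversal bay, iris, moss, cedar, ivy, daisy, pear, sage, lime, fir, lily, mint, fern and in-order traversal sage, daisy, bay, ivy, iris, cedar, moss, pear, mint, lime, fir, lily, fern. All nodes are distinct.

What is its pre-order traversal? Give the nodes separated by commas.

The last element of post-order is the root; it splits in-order into left and right subtrees.
Root fern: left subtree has 12 nodes {sage, daisy, bay, ivy, iris, cedar, moss, pear, mint, lime, fir, lily}, right has 0 { }.
  Root mint: left subtree has 8 nodes {sage, daisy, bay, ivy, iris, cedar, moss, pear}, right has 3 {lime, fir, lily}.
    Root sage: left subtree has 0 nodes { }, right has 7 {daisy, bay, ivy, iris, cedar, moss, pear}.
      Root pear: left subtree has 6 nodes {daisy, bay, ivy, iris, cedar, moss}, right has 0 { }.
        Root daisy: left subtree has 0 nodes { }, right has 5 {bay, ivy, iris, cedar, moss}.
          Root ivy: left subtree has 1 node {bay}, right has 3 {iris, cedar, moss}.
            Root cedar: left subtree has 1 node {iris}, right has 1 {moss}.
    Root lily: left subtree has 2 nodes {lime, fir}, right has 0 { }.
      Root fir: left subtree has 1 node {lime}, right has 0 { }.

fern, mint, sage, pear, daisy, ivy, bay, cedar, iris, moss, lily, fir, lime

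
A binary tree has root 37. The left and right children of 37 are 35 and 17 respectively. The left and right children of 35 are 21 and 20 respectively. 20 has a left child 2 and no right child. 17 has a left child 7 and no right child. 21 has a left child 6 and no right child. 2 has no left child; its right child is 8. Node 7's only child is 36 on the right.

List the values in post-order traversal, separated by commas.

Post-order visits the left subtree, then the right subtree, then the node.
At 37: go left to 35.
  At 35: go left to 21.
    At 21: go left to 6.
      6 is a leaf — visit 6.
    At 21: no right child.
    Visit 21.
  At 35: go right to 20.
    At 20: go left to 2.
      At 2: no left child.
      At 2: go right to 8.
        8 is a leaf — visit 8.
      Visit 2.
    At 20: no right child.
    Visit 20.
  Visit 35.
At 37: go right to 17.
  At 17: go left to 7.
    At 7: no left child.
    At 7: go right to 36.
      36 is a leaf — visit 36.
    Visit 7.
  At 17: no right child.
  Visit 17.
Visit 37.

6, 21, 8, 2, 20, 35, 36, 7, 17, 37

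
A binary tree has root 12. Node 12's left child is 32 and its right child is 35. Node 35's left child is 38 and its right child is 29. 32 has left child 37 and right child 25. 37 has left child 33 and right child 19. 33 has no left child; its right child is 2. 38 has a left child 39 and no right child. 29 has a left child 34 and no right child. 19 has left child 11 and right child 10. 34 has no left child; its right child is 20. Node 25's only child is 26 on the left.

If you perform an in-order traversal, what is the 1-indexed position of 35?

13

In-order visits the left subtree, then the node, then the right subtree.
At 12: go left to 32.
  At 32: go left to 37.
    At 37: go left to 33.
      At 33: no left child.
      Visit 33.
      At 33: go right to 2.
        2 is a leaf — visit 2.
    Visit 37.
    At 37: go right to 19.
      At 19: go left to 11.
        11 is a leaf — visit 11.
      Visit 19.
      At 19: go right to 10.
        10 is a leaf — visit 10.
  Visit 32.
  At 32: go right to 25.
    At 25: go left to 26.
      26 is a leaf — visit 26.
    Visit 25.
    At 25: no right child.
Visit 12.
At 12: go right to 35.
  At 35: go left to 38.
    At 38: go left to 39.
      39 is a leaf — visit 39.
    Visit 38.
    At 38: no right child.
  Visit 35.
  At 35: go right to 29.
    At 29: go left to 34.
      At 34: no left child.
      Visit 34.
      At 34: go right to 20.
        20 is a leaf — visit 20.
    Visit 29.
    At 29: no right child.
Full in-order sequence: 33, 2, 37, 11, 19, 10, 32, 26, 25, 12, 39, 38, 35, 34, 20, 29.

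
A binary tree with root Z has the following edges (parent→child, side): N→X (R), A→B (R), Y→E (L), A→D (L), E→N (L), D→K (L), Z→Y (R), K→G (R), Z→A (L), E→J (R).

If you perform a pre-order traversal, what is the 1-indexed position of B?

6

Pre-order visits the node, then its left subtree, then its right subtree.
Visit Z.
At Z: go left to A.
  Visit A.
  At A: go left to D.
    Visit D.
    At D: go left to K.
      Visit K.
      At K: no left child.
      At K: go right to G.
        G is a leaf — visit G.
    At D: no right child.
  At A: go right to B.
    B is a leaf — visit B.
At Z: go right to Y.
  Visit Y.
  At Y: go left to E.
    Visit E.
    At E: go left to N.
      Visit N.
      At N: no left child.
      At N: go right to X.
        X is a leaf — visit X.
    At E: go right to J.
      J is a leaf — visit J.
  At Y: no right child.
Full pre-order sequence: Z, A, D, K, G, B, Y, E, N, X, J.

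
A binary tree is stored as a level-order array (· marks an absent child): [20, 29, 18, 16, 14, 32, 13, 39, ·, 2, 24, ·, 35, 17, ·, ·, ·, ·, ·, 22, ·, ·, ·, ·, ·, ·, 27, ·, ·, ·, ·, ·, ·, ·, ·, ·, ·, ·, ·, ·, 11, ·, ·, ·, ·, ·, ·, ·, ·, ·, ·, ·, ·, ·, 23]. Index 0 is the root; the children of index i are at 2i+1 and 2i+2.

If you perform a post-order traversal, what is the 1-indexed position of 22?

4

Post-order visits the left subtree, then the right subtree, then the node.
At 20: go left to 29.
  At 29: go left to 16.
    At 16: go left to 39.
      39 is a leaf — visit 39.
    At 16: no right child.
    Visit 16.
  At 29: go right to 14.
    At 14: go left to 2.
      At 2: go left to 22.
        At 22: no left child.
        At 22: go right to 11.
          11 is a leaf — visit 11.
        Visit 22.
      At 2: no right child.
      Visit 2.
    At 14: go right to 24.
      24 is a leaf — visit 24.
    Visit 14.
  Visit 29.
At 20: go right to 18.
  At 18: go left to 32.
    At 32: no left child.
    At 32: go right to 35.
      At 35: no left child.
      At 35: go right to 27.
        At 27: no left child.
        At 27: go right to 23.
          23 is a leaf — visit 23.
        Visit 27.
      Visit 35.
    Visit 32.
  At 18: go right to 13.
    At 13: go left to 17.
      17 is a leaf — visit 17.
    At 13: no right child.
    Visit 13.
  Visit 18.
Visit 20.
Full post-order sequence: 39, 16, 11, 22, 2, 24, 14, 29, 23, 27, 35, 32, 17, 13, 18, 20.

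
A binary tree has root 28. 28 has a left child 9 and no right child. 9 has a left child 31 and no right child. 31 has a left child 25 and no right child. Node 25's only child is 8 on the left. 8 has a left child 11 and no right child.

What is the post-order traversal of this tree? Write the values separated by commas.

Post-order visits the left subtree, then the right subtree, then the node.
At 28: go left to 9.
  At 9: go left to 31.
    At 31: go left to 25.
      At 25: go left to 8.
        At 8: go left to 11.
          11 is a leaf — visit 11.
        At 8: no right child.
        Visit 8.
      At 25: no right child.
      Visit 25.
    At 31: no right child.
    Visit 31.
  At 9: no right child.
  Visit 9.
At 28: no right child.
Visit 28.

11, 8, 25, 31, 9, 28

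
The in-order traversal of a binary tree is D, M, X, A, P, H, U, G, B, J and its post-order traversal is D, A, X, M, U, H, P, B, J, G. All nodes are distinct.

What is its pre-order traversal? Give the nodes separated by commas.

G, P, M, D, X, A, H, U, J, B

The last element of post-order is the root; it splits in-order into left and right subtrees.
Root G: left subtree has 7 nodes {D, M, X, A, P, H, U}, right has 2 {B, J}.
  Root P: left subtree has 4 nodes {D, M, X, A}, right has 2 {H, U}.
    Root M: left subtree has 1 node {D}, right has 2 {X, A}.
      Root X: left subtree has 0 nodes { }, right has 1 {A}.
    Root H: left subtree has 0 nodes { }, right has 1 {U}.
  Root J: left subtree has 1 node {B}, right has 0 { }.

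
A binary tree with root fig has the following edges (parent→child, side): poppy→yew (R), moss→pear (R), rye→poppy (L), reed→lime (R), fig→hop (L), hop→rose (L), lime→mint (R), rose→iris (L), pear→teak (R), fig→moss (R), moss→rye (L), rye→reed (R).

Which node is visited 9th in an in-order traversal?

In-order visits the left subtree, then the node, then the right subtree.
At fig: go left to hop.
  At hop: go left to rose.
    At rose: go left to iris.
      iris is a leaf — visit iris.
    Visit rose.
    At rose: no right child.
  Visit hop.
  At hop: no right child.
Visit fig.
At fig: go right to moss.
  At moss: go left to rye.
    At rye: go left to poppy.
      At poppy: no left child.
      Visit poppy.
      At poppy: go right to yew.
        yew is a leaf — visit yew.
    Visit rye.
    At rye: go right to reed.
      At reed: no left child.
      Visit reed.
      At reed: go right to lime.
        At lime: no left child.
        Visit lime.
        At lime: go right to mint.
          mint is a leaf — visit mint.
  Visit moss.
  At moss: go right to pear.
    At pear: no left child.
    Visit pear.
    At pear: go right to teak.
      teak is a leaf — visit teak.
Full in-order sequence: iris, rose, hop, fig, poppy, yew, rye, reed, lime, mint, moss, pear, teak.

lime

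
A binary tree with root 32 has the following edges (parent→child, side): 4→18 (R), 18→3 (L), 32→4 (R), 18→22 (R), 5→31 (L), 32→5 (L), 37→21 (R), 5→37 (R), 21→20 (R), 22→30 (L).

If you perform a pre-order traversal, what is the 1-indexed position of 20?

Pre-order visits the node, then its left subtree, then its right subtree.
Visit 32.
At 32: go left to 5.
  Visit 5.
  At 5: go left to 31.
    31 is a leaf — visit 31.
  At 5: go right to 37.
    Visit 37.
    At 37: no left child.
    At 37: go right to 21.
      Visit 21.
      At 21: no left child.
      At 21: go right to 20.
        20 is a leaf — visit 20.
At 32: go right to 4.
  Visit 4.
  At 4: no left child.
  At 4: go right to 18.
    Visit 18.
    At 18: go left to 3.
      3 is a leaf — visit 3.
    At 18: go right to 22.
      Visit 22.
      At 22: go left to 30.
        30 is a leaf — visit 30.
      At 22: no right child.
Full pre-order sequence: 32, 5, 31, 37, 21, 20, 4, 18, 3, 22, 30.

6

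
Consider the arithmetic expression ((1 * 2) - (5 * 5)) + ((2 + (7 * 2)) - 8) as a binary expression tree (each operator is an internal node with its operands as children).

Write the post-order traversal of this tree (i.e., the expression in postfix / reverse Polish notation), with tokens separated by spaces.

Post-order on an expression tree gives postfix notation: for each operator, emit left operand, right operand, then the operator.

1 2 * 5 5 * - 2 7 2 * + 8 - +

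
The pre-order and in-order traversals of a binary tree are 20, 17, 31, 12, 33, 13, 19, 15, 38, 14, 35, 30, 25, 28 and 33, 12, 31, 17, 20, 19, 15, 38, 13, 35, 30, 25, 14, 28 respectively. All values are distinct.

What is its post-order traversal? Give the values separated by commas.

33, 12, 31, 17, 38, 15, 19, 25, 30, 35, 28, 14, 13, 20

The first element of pre-order is the root; it splits in-order into left and right subtrees.
Root 20: left subtree has 4 nodes {33, 12, 31, 17}, right has 9 {19, 15, 38, 13, 35, 30, 25, 14, 28}.
  Root 17: left subtree has 3 nodes {33, 12, 31}, right has 0 { }.
    Root 31: left subtree has 2 nodes {33, 12}, right has 0 { }.
      Root 12: left subtree has 1 node {33}, right has 0 { }.
  Root 13: left subtree has 3 nodes {19, 15, 38}, right has 5 {35, 30, 25, 14, 28}.
    Root 19: left subtree has 0 nodes { }, right has 2 {15, 38}.
      Root 15: left subtree has 0 nodes { }, right has 1 {38}.
    Root 14: left subtree has 3 nodes {35, 30, 25}, right has 1 {28}.
      Root 35: left subtree has 0 nodes { }, right has 2 {30, 25}.
        Root 30: left subtree has 0 nodes { }, right has 1 {25}.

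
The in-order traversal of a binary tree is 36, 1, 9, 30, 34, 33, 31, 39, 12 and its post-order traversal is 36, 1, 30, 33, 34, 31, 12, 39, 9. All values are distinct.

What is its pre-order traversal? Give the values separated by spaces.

The last element of post-order is the root; it splits in-order into left and right subtrees.
Root 9: left subtree has 2 nodes {36, 1}, right has 6 {30, 34, 33, 31, 39, 12}.
  Root 1: left subtree has 1 node {36}, right has 0 { }.
  Root 39: left subtree has 4 nodes {30, 34, 33, 31}, right has 1 {12}.
    Root 31: left subtree has 3 nodes {30, 34, 33}, right has 0 { }.
      Root 34: left subtree has 1 node {30}, right has 1 {33}.

9 1 36 39 31 34 30 33 12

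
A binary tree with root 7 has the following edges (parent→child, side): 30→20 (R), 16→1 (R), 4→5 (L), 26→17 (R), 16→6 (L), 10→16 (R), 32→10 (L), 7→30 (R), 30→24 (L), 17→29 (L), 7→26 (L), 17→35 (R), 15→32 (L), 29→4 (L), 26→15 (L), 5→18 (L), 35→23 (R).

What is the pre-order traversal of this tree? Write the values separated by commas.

7, 26, 15, 32, 10, 16, 6, 1, 17, 29, 4, 5, 18, 35, 23, 30, 24, 20

Pre-order visits the node, then its left subtree, then its right subtree.
Visit 7.
At 7: go left to 26.
  Visit 26.
  At 26: go left to 15.
    Visit 15.
    At 15: go left to 32.
      Visit 32.
      At 32: go left to 10.
        Visit 10.
        At 10: no left child.
        At 10: go right to 16.
          Visit 16.
          At 16: go left to 6.
            6 is a leaf — visit 6.
          At 16: go right to 1.
            1 is a leaf — visit 1.
      At 32: no right child.
    At 15: no right child.
  At 26: go right to 17.
    Visit 17.
    At 17: go left to 29.
      Visit 29.
      At 29: go left to 4.
        Visit 4.
        At 4: go left to 5.
          Visit 5.
          At 5: go left to 18.
            18 is a leaf — visit 18.
          At 5: no right child.
        At 4: no right child.
      At 29: no right child.
    At 17: go right to 35.
      Visit 35.
      At 35: no left child.
      At 35: go right to 23.
        23 is a leaf — visit 23.
At 7: go right to 30.
  Visit 30.
  At 30: go left to 24.
    24 is a leaf — visit 24.
  At 30: go right to 20.
    20 is a leaf — visit 20.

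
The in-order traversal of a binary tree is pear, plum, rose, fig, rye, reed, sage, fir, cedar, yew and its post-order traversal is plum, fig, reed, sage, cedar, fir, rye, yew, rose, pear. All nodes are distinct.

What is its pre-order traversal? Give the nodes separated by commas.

The last element of post-order is the root; it splits in-order into left and right subtrees.
Root pear: left subtree has 0 nodes { }, right has 9 {plum, rose, fig, rye, reed, sage, fir, cedar, yew}.
  Root rose: left subtree has 1 node {plum}, right has 7 {fig, rye, reed, sage, fir, cedar, yew}.
    Root yew: left subtree has 6 nodes {fig, rye, reed, sage, fir, cedar}, right has 0 { }.
      Root rye: left subtree has 1 node {fig}, right has 4 {reed, sage, fir, cedar}.
        Root fir: left subtree has 2 nodes {reed, sage}, right has 1 {cedar}.
          Root sage: left subtree has 1 node {reed}, right has 0 { }.

pear, rose, plum, yew, rye, fig, fir, sage, reed, cedar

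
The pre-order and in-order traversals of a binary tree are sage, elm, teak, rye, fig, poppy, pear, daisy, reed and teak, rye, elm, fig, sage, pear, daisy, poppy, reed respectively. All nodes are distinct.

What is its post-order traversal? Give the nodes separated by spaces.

rye teak fig elm daisy pear reed poppy sage

The first element of pre-order is the root; it splits in-order into left and right subtrees.
Root sage: left subtree has 4 nodes {teak, rye, elm, fig}, right has 4 {pear, daisy, poppy, reed}.
  Root elm: left subtree has 2 nodes {teak, rye}, right has 1 {fig}.
    Root teak: left subtree has 0 nodes { }, right has 1 {rye}.
  Root poppy: left subtree has 2 nodes {pear, daisy}, right has 1 {reed}.
    Root pear: left subtree has 0 nodes { }, right has 1 {daisy}.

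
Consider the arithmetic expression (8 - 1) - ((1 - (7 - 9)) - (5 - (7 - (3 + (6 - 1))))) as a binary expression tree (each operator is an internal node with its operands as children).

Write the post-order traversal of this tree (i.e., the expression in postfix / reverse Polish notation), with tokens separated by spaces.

Post-order on an expression tree gives postfix notation: for each operator, emit left operand, right operand, then the operator.

8 1 - 1 7 9 - - 5 7 3 6 1 - + - - - -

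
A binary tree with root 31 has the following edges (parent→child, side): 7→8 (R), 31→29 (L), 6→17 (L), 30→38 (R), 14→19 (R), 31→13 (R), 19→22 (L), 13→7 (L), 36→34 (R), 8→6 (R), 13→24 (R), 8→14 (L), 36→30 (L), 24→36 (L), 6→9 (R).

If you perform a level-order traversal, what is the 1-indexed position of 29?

Level-order visits nodes level by level from the root, left to right within each level.
Level 0: 31
Level 1: 29, 13
Level 2: 7, 24
Level 3: 8, 36
Level 4: 14, 6, 30, 34
Level 5: 19, 17, 9, 38
Level 6: 22
Full level-order sequence: 31, 29, 13, 7, 24, 8, 36, 14, 6, 30, 34, 19, 17, 9, 38, 22.

2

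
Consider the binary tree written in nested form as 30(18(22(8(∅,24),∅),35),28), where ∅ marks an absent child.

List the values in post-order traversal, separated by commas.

24, 8, 22, 35, 18, 28, 30

Post-order visits the left subtree, then the right subtree, then the node.
At 30: go left to 18.
  At 18: go left to 22.
    At 22: go left to 8.
      At 8: no left child.
      At 8: go right to 24.
        24 is a leaf — visit 24.
      Visit 8.
    At 22: no right child.
    Visit 22.
  At 18: go right to 35.
    35 is a leaf — visit 35.
  Visit 18.
At 30: go right to 28.
  28 is a leaf — visit 28.
Visit 30.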